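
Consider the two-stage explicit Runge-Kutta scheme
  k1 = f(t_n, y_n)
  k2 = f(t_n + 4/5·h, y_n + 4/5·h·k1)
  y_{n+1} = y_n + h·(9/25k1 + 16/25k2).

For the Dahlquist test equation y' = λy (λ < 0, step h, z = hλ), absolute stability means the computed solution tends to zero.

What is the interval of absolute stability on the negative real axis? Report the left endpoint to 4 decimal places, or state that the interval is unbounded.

With y'=λy (z=hλ):
  k1=λy_n ⇒ h·k1=z·y_n;  k2=λ(1+4/5z)y_n ⇒ h·k2=z(1+4/5z)y_n
  y_{n+1}/y_n = 1 + 9/25z + 16/25z(1+4/5z) = 1 + z + 64/125z²
  Hence R(z) = 1 + z + 64/125z².

Boundary: |R(x)|=1, x<0.
x=-1.79: |R|=0.8505
R=1: x+64/125x²=0 ⇒ x=−125/64=-1.9531; min R=1−1/(4·64/125)=0.5117>−1
Confirm numerically:
  x=-1.700: |R|=0.77968 <1
  x=-1.584: |R|=0.70064 <1
  x=-1.301: |R|=0.56561 <1
  x=-2.536: |R|=1.75682 >1
  x=-2.199: |R|=1.27683 >1
Stable set (-1.9531, 0).

z∈(-1.9531,0).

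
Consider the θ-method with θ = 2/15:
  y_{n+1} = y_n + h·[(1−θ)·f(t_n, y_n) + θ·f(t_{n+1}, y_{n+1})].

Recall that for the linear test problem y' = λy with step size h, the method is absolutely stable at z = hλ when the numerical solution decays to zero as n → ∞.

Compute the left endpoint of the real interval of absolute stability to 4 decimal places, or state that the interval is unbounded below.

Test eqn y'=λy, z=hλ:
  y_{n+1} = y_n + z·[13/15·y_n + 2/15·y_{n+1}] ⇒ (1 − 2/15z)y_{n+1} = (1 + 13/15z)y_n
  Hence R(z) = (1 + 13/15z)/(1 − 2/15z).

Solve |R(x)|<1 on ℝ⁻.
x=-1.43: |R|=0.2010
R=−1: 1+13/15x = −1+2/15x ⇒ -11/15x=2 ⇒ x=2/(-11/15)=-2.7273
Confirm numerically:
  x=-2.336: |R|=0.78121 <1
  x=-1.780: |R|=0.43858 <1
  x=-1.648: |R|=0.35111 <1
  x=-3.178: |R|=1.23216 >1
  x=-2.981: |R|=1.13315 >1
  x=-2.965: |R|=1.12494 >1
So |R|<1 on (-2.7273, 0).

left endpoint -2.7273.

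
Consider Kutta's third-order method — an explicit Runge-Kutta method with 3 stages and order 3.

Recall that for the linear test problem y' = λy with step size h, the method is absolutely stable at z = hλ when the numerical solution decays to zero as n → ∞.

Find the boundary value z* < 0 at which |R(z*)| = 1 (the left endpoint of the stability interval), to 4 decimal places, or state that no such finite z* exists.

z* = -2.5127.

On y'=λy, z=hλ:
  order 3, 3-stage ⇒ R(z)=1+z+z^2/2+z^3/6
  (e.g. R(-1.22)=0.22156, |R|=0.22156)

Solve |R(x)|<1 on ℝ⁻.
x=-1.22: |R|=0.2216
|R(-2.45)|=0.8998 |R(-1.46)|=0.0871 |R(-0.8)|=0.4347
Bisect:
  x_lo=-3.3143 |R|=2.8898  x_hi=-0.1914 |R|=0.8257
  mid=-1.75289 |R|=0.11424 →hi
  mid=-2.53361 |R|=1.03464 →lo
  mid=-2.14325 |R|=0.48733 →hi
  mid=-2.33843 |R|=0.73549 →hi
  mid=-2.43602 |R|=0.87823 →hi
  mid=-2.48482 |R|=0.95466 →hi
  mid=-2.50921 |R|=0.99420 →hi
  ...
  [-2.51283,-2.51264] ⇒ x*=-2.5127
Interval (-2.5127, 0).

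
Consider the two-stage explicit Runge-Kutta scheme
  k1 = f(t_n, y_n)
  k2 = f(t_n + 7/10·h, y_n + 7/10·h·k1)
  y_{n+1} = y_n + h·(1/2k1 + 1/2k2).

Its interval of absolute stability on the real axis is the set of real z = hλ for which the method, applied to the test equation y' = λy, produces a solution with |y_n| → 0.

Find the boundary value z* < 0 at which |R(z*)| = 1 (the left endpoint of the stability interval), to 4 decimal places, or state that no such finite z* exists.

z* = -2.8571.

Test eqn y'=λy, z=hλ:
  k1=λy_n ⇒ h·k1=z·y_n;  k2=λ(1+7/10z)y_n ⇒ h·k2=z(1+7/10z)y_n
  y_{n+1}/y_n = 1 + 1/2z + 1/2z(1+7/10z) = 1 + z + 7/20z²
  so R(z) = 1 + z + 7/20z².

Solve |R(x)|<1 on ℝ⁻.
x=-0.61: |R|=0.5202
R=1: x+7/20x²=0 ⇒ x=−20/7=-2.8571; min R=1−1/(4·7/20)=0.2857>−1
Confirm numerically:
  x=-2.659: |R|=0.81560 <1
  x=-1.757: |R|=0.32347 <1
  x=-1.350: |R|=0.28787 <1
  x=-3.049: |R|=1.20474 >1
  x=-3.017: |R|=1.16880 >1
Stable set (-2.8571, 0).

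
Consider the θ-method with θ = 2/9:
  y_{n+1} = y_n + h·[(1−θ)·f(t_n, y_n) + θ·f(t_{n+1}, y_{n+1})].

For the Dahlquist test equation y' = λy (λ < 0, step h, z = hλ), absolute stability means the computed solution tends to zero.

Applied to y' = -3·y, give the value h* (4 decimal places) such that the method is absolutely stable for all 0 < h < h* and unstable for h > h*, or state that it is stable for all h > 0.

(-3.6000,0); λ=-3 ⇒ h* = (18/5)/3 = 1.2000.

With y'=λy (z=hλ):
  y_{n+1} = y_n + z·[7/9·y_n + 2/9·y_{n+1}] ⇒ (1 − 2/9z)y_{n+1} = (1 + 7/9z)y_n
  ⇒ R(z) = (1 + 7/9z)/(1 − 2/9z).

Solve |R(x)|<1 on ℝ⁻.
x=-0.87: |R|=0.2709
R=−1: 1+7/9x = −1+2/9x ⇒ -5/9x=2 ⇒ x=2/(-5/9)=-3.6000
Confirm numerically:
  x=-3.358: |R|=0.92301 <1
  x=-2.613: |R|=0.65310 <1
  x=-1.806: |R|=0.28877 <1
  x=-4.134: |R|=1.15462 >1
  x=-4.113: |R|=1.14890 >1
  x=-3.632: |R|=1.00984 >1
Interval (-3.6000, 0).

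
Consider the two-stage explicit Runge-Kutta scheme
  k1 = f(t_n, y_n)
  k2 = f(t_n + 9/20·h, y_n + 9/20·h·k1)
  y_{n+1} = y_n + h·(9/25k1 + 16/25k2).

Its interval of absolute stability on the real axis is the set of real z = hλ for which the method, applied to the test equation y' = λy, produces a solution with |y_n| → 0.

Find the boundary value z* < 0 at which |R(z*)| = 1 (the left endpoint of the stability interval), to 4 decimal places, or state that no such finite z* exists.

Set f=λy, z=hλ:
  k1=λy_n ⇒ h·k1=z·y_n;  k2=λ(1+9/20z)y_n ⇒ h·k2=z(1+9/20z)y_n
  y_{n+1}/y_n = 1 + 9/25z + 16/25z(1+9/20z) = 1 + z + 36/125z²
  ⇒ R(z) = 1 + z + 36/125z².

Find x<0 with |R(x)|<1.
x=-1.72: |R|=0.1320
R=1: x+36/125x²=0 ⇒ x=−125/36=-3.4722; min R=1−1/(4·36/125)=0.1319>−1
Confirm numerically:
  x=-2.854: |R|=0.49185 <1
  x=-2.707: |R|=0.40342 <1
  x=-2.261: |R|=0.21129 <1
  x=-1.633: |R|=0.13501 <1
  x=-3.870: |R|=1.44335 >1
  x=-3.670: |R|=1.20904 >1
Interval (-3.4722, 0).

left endpoint -3.4722.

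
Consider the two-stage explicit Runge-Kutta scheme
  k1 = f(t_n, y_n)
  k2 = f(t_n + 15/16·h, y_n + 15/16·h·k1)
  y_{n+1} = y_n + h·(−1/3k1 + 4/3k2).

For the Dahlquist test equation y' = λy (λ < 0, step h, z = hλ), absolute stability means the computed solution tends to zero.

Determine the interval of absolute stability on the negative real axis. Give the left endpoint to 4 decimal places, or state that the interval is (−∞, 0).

Test eqn y'=λy, z=hλ:
  k1=λy_n ⇒ h·k1=z·y_n;  k2=λ(1+15/16z)y_n ⇒ h·k2=z(1+15/16z)y_n
  y_{n+1}/y_n = 1 − 1/3z + 4/3z(1+15/16z) = 1 + z + 5/4z²
  R(z) = 1 + z + 5/4z².

Solve |R(x)|<1 on ℝ⁻.
x=-1.51: |R|=2.3401
R=1: x+5/4x²=0 ⇒ x=−4/5=-0.8000; min R=1−1/(4·5/4)=0.8000>−1
Confirm numerically:
  x=-0.655: |R|=0.88128 <1
  x=-0.643: |R|=0.87381 <1
  x=-0.636: |R|=0.86962 <1
  x=-0.456: |R|=0.80392 <1
  x=-1.329: |R|=1.87880 >1
  x=-1.276: |R|=1.75922 >1
  x=-1.227: |R|=1.65491 >1
Stable set (-0.8000, 0).

z∈(-0.8000,0).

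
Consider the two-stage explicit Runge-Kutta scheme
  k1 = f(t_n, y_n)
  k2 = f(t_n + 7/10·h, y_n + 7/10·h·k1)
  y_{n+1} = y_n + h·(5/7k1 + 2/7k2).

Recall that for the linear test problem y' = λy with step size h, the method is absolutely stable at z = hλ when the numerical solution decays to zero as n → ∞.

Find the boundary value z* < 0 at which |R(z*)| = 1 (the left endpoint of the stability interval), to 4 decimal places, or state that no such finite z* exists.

z* = -5.0000.

Set f=λy, z=hλ:
  k1=λy_n ⇒ h·k1=z·y_n;  k2=λ(1+7/10z)y_n ⇒ h·k2=z(1+7/10z)y_n
  y_{n+1}/y_n = 1 + 5/7z + 2/7z(1+7/10z) = 1 + z + 1/5z²
  Hence R(z) = 1 + z + 1/5z².

Find x<0 with |R(x)|<1.
x=-0.97: |R|=0.2182
R=1: x+1/5x²=0 ⇒ x=−5=-5.0000; min R=1−1/(4·1/5)=-0.2500>−1
Confirm numerically:
  x=-4.476: |R|=0.53092 <1
  x=-4.385: |R|=0.46065 <1
  x=-3.660: |R|=0.01912 <1
  x=-3.068: |R|=0.18548 <1
  x=-5.538: |R|=1.59589 >1
  x=-5.294: |R|=1.31129 >1
Stable set (-5.0000, 0).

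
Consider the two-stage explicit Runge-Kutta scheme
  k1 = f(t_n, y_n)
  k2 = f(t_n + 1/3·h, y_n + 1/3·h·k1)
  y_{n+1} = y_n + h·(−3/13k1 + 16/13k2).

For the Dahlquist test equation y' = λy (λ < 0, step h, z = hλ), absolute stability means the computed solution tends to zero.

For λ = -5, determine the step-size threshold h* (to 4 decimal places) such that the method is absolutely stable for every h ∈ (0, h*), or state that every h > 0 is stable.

Set f=λy, z=hλ:
  k1=λy_n ⇒ h·k1=z·y_n;  k2=λ(1+1/3z)y_n ⇒ h·k2=z(1+1/3z)y_n
  y_{n+1}/y_n = 1 − 3/13z + 16/13z(1+1/3z) = 1 + z + 16/39z²
  Hence R(z) = 1 + z + 16/39z².

Find x<0 with |R(x)|<1.
x=-0.33: |R|=0.7147
R=1: x+16/39x²=0 ⇒ x=−39/16=-2.4375; min R=1−1/(4·16/39)=0.3906>−1
Confirm numerically:
  x=-2.351: |R|=0.91657 <1
  x=-1.586: |R|=0.44596 <1
  x=-1.130: |R|=0.39386 <1
  x=-2.903: |R|=1.55440 >1
  x=-2.568: |R|=1.13749 >1
Interval (-2.4375, 0).

(-2.4375,0); λ=-5 ⇒ h* = (39/16)/5 = 0.4875.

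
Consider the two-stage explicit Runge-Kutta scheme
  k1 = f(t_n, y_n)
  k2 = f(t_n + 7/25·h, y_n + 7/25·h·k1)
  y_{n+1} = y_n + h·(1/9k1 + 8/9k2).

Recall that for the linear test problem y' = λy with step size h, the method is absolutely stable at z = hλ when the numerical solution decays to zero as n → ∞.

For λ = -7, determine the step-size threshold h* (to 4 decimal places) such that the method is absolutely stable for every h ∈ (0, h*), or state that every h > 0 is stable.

Test eqn y'=λy, z=hλ:
  k1=λy_n ⇒ h·k1=z·y_n;  k2=λ(1+7/25z)y_n ⇒ h·k2=z(1+7/25z)y_n
  y_{n+1}/y_n = 1 + 1/9z + 8/9z(1+7/25z) = 1 + z + 56/225z²
  ⇒ R(z) = 1 + z + 56/225z².

Need |R(x)|<1, x<0.
x=-0.68: |R|=0.4351
R=1: x+56/225x²=0 ⇒ x=−225/56=-4.0179; min R=1−1/(4·56/225)=-0.0045>−1
Confirm numerically:
  x=-3.434: |R|=0.50099 <1
  x=-1.883: |R|=0.00052 <1
  x=-1.881: |R|=0.00039 <1
  x=-4.464: |R|=1.49568 >1
  x=-4.246: |R|=1.24110 >1
  x=-4.223: |R|=1.21562 >1
Stable set (-4.0179, 0).

(-4.0179,0); λ=-7 ⇒ h* = (225/56)/7 = 0.5740.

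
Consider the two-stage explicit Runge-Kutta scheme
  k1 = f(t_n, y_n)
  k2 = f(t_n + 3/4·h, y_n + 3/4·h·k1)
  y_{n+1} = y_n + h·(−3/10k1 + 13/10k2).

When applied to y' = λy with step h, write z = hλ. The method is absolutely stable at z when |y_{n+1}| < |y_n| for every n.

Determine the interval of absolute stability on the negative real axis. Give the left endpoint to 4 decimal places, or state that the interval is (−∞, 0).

(-1.0256, 0).

Test eqn y'=λy, z=hλ:
  k1=λy_n ⇒ h·k1=z·y_n;  k2=λ(1+3/4z)y_n ⇒ h·k2=z(1+3/4z)y_n
  y_{n+1}/y_n = 1 − 3/10z + 13/10z(1+3/4z) = 1 + z + 39/40z²
  Hence R(z) = 1 + z + 39/40z².

Boundary: |R(x)|=1, x<0.
x=-0.45: |R|=0.7474
R=1: x+39/40x²=0 ⇒ x=−40/39=-1.0256; min R=1−1/(4·39/40)=0.7436>−1
Confirm numerically:
  x=-0.825: |R|=0.83861 <1
  x=-0.744: |R|=0.79570 <1
  x=-0.692: |R|=0.77489 <1
  x=-0.652: |R|=0.76248 <1
  x=-1.476: |R|=1.64811 >1
  x=-1.422: |R|=1.54953 >1
  x=-1.227: |R|=1.24089 >1
Stable set (-1.0256, 0).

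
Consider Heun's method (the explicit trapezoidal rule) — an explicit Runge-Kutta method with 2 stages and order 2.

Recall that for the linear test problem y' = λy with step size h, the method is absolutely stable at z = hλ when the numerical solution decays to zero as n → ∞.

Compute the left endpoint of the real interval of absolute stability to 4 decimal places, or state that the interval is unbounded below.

With y'=λy (z=hλ):
  order 2, 2-stage ⇒ R(z)=1+z+z^2/2
  (e.g. R(-1.47)=0.61045, |R|=0.61045)

Boundary: |R(x)|=1, x<0.
x=-1.47: |R|=0.6104
|R(-1.73)|=0.7664 |R(-1.34)|=0.5578 |R(-1.19)|=0.5181
Bisect:
  x_lo=-2.7858 |R|=2.0945  x_hi=-0.1327 |R|=0.8761
  mid=-1.45924 |R|=0.60545 →hi
  mid=-2.12250 |R|=1.13001 →lo
  mid=-1.79087 |R|=0.81274 →hi
  mid=-1.95669 |R|=0.95763 →hi
  mid=-2.03959 |R|=1.04038 →lo
  mid=-1.99814 |R|=0.99814 →hi
  mid=-2.01887 |R|=1.01905 →lo
  mid=-2.00850 |R|=1.00854 →lo
  mid=-2.00332 |R|=1.00333 →lo
  mid=-2.00073 |R|=1.00073 →lo
  ...
  [-2.00008,-1.99992] ⇒ x*=-2.0000
Stable set (-2.0000, 0).

left endpoint -2.0000.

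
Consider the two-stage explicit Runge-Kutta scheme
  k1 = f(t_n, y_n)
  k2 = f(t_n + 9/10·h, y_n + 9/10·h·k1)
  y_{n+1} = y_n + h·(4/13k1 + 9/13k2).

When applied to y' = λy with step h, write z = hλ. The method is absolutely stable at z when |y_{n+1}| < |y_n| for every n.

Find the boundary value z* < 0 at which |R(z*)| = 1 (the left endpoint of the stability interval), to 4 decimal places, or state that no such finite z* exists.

left endpoint -1.6049.

On y'=λy, z=hλ:
  k1=λy_n ⇒ h·k1=z·y_n;  k2=λ(1+9/10z)y_n ⇒ h·k2=z(1+9/10z)y_n
  y_{n+1}/y_n = 1 + 4/13z + 9/13z(1+9/10z) = 1 + z + 81/130z²
  Hence R(z) = 1 + z + 81/130z².

Find x<0 with |R(x)|<1.
x=-1.77: |R|=1.1820
R=1: x+81/130x²=0 ⇒ x=−130/81=-1.6049; min R=1−1/(4·81/130)=0.5988>−1
Confirm numerically:
  x=-1.509: |R|=0.90980 <1
  x=-0.979: |R|=0.61818 <1
  x=-0.914: |R|=0.60652 <1
  x=-2.194: |R|=1.80527 >1
  x=-1.994: |R|=1.48338 >1
  x=-1.750: |R|=1.15817 >1
Stable set (-1.6049, 0).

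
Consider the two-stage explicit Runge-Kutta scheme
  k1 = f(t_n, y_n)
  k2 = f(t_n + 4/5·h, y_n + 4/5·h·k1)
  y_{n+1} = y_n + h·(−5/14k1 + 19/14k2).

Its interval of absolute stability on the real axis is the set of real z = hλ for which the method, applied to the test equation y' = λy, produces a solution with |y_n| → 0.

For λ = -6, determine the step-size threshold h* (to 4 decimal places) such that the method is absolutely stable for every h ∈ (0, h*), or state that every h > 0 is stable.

With y'=λy (z=hλ):
  k1=λy_n ⇒ h·k1=z·y_n;  k2=λ(1+4/5z)y_n ⇒ h·k2=z(1+4/5z)y_n
  y_{n+1}/y_n = 1 − 5/14z + 19/14z(1+4/5z) = 1 + z + 38/35z²
  so R(z) = 1 + z + 38/35z².

Need |R(x)|<1, x<0.
x=-1.59: |R|=2.1548
R=1: x+38/35x²=0 ⇒ x=−35/38=-0.9211; min R=1−1/(4·38/35)=0.7697>−1
Confirm numerically:
  x=-0.663: |R|=0.81425 <1
  x=-0.452: |R|=0.76982 <1
  x=-0.415: |R|=0.77199 <1
  x=-0.389: |R|=0.77529 <1
  x=-1.166: |R|=1.31009 >1
  x=-1.066: |R|=1.16776 >1
Stable set (-0.9211, 0).

(-0.9211,0); λ=-6 ⇒ h* = (35/38)/6 = 0.1535.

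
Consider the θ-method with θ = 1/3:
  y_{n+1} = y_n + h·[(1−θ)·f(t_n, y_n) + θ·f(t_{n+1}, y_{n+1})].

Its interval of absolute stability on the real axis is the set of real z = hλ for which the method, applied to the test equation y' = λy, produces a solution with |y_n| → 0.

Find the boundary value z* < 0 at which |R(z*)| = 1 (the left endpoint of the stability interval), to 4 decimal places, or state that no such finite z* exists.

With y'=λy (z=hλ):
  y_{n+1} = y_n + z·[2/3·y_n + 1/3·y_{n+1}] ⇒ (1 − 1/3z)y_{n+1} = (1 + 2/3z)y_n
  ⇒ R(z) = (1 + 2/3z)/(1 − 1/3z).

Solve |R(x)|<1 on ℝ⁻.
x=-1.14: |R|=0.1739
R=−1: 1+2/3x = −1+1/3x ⇒ -1/3x=2 ⇒ x=2/(-1/3)=-6.0000
Confirm numerically:
  x=-5.205: |R|=0.90311 <1
  x=-4.565: |R|=0.81031 <1
  x=-3.843: |R|=0.68479 <1
  x=-3.166: |R|=0.54038 <1
  x=-6.289: |R|=1.03111 >1
  x=-6.061: |R|=1.00673 >1
  x=-6.032: |R|=1.00354 >1
Interval (-6.0000, 0).

z* = -6.0000.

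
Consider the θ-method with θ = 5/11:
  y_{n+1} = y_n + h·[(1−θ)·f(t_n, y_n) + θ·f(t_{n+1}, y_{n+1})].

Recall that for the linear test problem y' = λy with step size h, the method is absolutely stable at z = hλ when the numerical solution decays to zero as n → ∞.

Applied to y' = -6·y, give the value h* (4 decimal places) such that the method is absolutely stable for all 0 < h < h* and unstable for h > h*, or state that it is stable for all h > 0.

(-22.0000,0); λ=-6 ⇒ h* = (22)/6 = 3.6667.

Set f=λy, z=hλ:
  y_{n+1} = y_n + z·[6/11·y_n + 5/11·y_{n+1}] ⇒ (1 − 5/11z)y_{n+1} = (1 + 6/11z)y_n
  R(z) = (1 + 6/11z)/(1 − 5/11z).

Solve |R(x)|<1 on ℝ⁻.
x=-1.73: |R|=0.0316
R=−1: 1+6/11x = −1+5/11x ⇒ -1/11x=2 ⇒ x=2/(-1/11)=-22.0000
Confirm numerically:
  x=-19.364: |R|=0.97555 <1
  x=-16.671: |R|=0.94352 <1
  x=-13.864: |R|=0.89871 <1
  x=-11.950: |R|=0.85795 <1
  x=-22.571: |R|=1.00461 >1
  x=-22.196: |R|=1.00161 >1
  x=-22.134: |R|=1.00110 >1
Interval (-22.0000, 0).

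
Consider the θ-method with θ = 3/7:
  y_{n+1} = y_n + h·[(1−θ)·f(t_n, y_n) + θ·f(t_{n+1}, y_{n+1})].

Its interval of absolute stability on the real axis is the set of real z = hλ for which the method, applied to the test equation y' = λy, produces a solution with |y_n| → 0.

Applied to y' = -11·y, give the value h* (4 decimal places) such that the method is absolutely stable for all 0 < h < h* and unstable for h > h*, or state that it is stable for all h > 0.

(-14.0000,0); λ=-11 ⇒ h* = (14)/11 = 1.2727.

Set f=λy, z=hλ:
  y_{n+1} = y_n + z·[4/7·y_n + 3/7·y_{n+1}] ⇒ (1 − 3/7z)y_{n+1} = (1 + 4/7z)y_n
  ⇒ R(z) = (1 + 4/7z)/(1 − 3/7z).

Boundary: |R(x)|=1, x<0.
x=-1.53: |R|=0.0759
R=−1: 1+4/7x = −1+3/7x ⇒ -1/7x=2 ⇒ x=2/(-1/7)=-14.0000
Confirm numerically:
  x=-13.246: |R|=0.98387 <1
  x=-8.535: |R|=0.83239 <1
  x=-7.441: |R|=0.77632 <1
  x=-14.331: |R|=1.00662 >1
  x=-14.096: |R|=1.00195 >1
Interval (-14.0000, 0).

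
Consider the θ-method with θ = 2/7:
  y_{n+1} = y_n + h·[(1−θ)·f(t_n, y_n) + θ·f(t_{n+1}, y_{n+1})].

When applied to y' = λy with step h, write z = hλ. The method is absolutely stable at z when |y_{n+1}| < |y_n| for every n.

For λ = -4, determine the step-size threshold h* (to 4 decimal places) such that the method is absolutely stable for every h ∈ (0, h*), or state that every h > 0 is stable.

With y'=λy (z=hλ):
  y_{n+1} = y_n + z·[5/7·y_n + 2/7·y_{n+1}] ⇒ (1 − 2/7z)y_{n+1} = (1 + 5/7z)y_n
  so R(z) = (1 + 5/7z)/(1 − 2/7z).

Need |R(x)|<1, x<0.
x=-0.57: |R|=0.5098
R=−1: 1+5/7x = −1+2/7x ⇒ -3/7x=2 ⇒ x=2/(-3/7)=-4.6667
Confirm numerically:
  x=-3.556: |R|=0.76389 <1
  x=-3.537: |R|=0.75920 <1
  x=-2.815: |R|=0.56017 <1
  x=-2.258: |R|=0.37253 <1
  x=-5.052: |R|=1.06759 >1
  x=-4.786: |R|=1.02160 >1
Interval (-4.6667, 0).

(-4.6667,0); λ=-4 ⇒ h* = (14/3)/4 = 1.1667.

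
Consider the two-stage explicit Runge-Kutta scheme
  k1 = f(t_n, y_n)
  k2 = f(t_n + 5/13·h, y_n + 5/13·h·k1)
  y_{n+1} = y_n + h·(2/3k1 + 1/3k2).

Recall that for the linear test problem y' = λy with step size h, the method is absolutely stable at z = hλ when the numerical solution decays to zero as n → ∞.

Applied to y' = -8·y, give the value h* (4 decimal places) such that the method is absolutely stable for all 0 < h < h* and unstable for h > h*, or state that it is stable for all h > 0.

Set f=λy, z=hλ:
  k1=λy_n ⇒ h·k1=z·y_n;  k2=λ(1+5/13z)y_n ⇒ h·k2=z(1+5/13z)y_n
  y_{n+1}/y_n = 1 + 2/3z + 1/3z(1+5/13z) = 1 + z + 5/39z²
  Hence R(z) = 1 + z + 5/39z².

Solve |R(x)|<1 on ℝ⁻.
x=-1.54: |R|=0.2359
R=1: x+5/39x²=0 ⇒ x=−39/5=-7.8000; min R=1−1/(4·5/39)=-0.9500>−1
Confirm numerically:
  x=-7.751: |R|=0.95131 <1
  x=-4.239: |R|=0.93527 <1
  x=-4.230: |R|=0.93604 <1
  x=-8.362: |R|=1.60249 >1
  x=-8.122: |R|=1.33529 >1
  x=-8.011: |R|=1.21671 >1
Stable set (-7.8000, 0).

(-7.8000,0); λ=-8 ⇒ h* = (39/5)/8 = 0.9750.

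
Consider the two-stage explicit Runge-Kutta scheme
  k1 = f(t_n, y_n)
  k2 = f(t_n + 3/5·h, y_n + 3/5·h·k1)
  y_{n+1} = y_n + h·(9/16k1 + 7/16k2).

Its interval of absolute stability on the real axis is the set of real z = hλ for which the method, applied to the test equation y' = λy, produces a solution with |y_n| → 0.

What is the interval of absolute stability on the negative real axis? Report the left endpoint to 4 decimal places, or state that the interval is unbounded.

(-3.8095, 0).

On y'=λy, z=hλ:
  k1=λy_n ⇒ h·k1=z·y_n;  k2=λ(1+3/5z)y_n ⇒ h·k2=z(1+3/5z)y_n
  y_{n+1}/y_n = 1 + 9/16z + 7/16z(1+3/5z) = 1 + z + 21/80z²
  ⇒ R(z) = 1 + z + 21/80z².

Solve |R(x)|<1 on ℝ⁻.
x=-1.27: |R|=0.1534
R=1: x+21/80x²=0 ⇒ x=−80/21=-3.8095; min R=1−1/(4·21/80)=0.0476>−1
Confirm numerically:
  x=-3.574: |R|=0.77904 <1
  x=-2.432: |R|=0.12059 <1
  x=-2.128: |R|=0.06070 <1
  x=-1.973: |R|=0.04884 <1
  x=-3.880: |R|=1.07178 >1
  x=-3.878: |R|=1.06971 >1
So |R|<1 on (-3.8095, 0).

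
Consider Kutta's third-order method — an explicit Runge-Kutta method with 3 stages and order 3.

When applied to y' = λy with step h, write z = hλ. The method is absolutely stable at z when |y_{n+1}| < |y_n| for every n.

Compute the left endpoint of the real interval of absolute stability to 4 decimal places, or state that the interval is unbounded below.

z* = -2.5127.

On y'=λy, z=hλ:
  order 3, 3-stage ⇒ R(z)=1+z+z^2/2+z^3/6
  (e.g. R(-1.36)=0.14556, |R|=0.14556)

Boundary: |R(x)|=1, x<0.
x=-1.36: |R|=0.1456
|R(-2.24)|=0.6044 |R(-1.21)|=0.2268 |R(-0.8)|=0.4347
Bisect:
  x_lo=-2.8642 |R|=1.6785  x_hi=-0.3461 |R|=0.7069
  mid=-1.60515 |R|=0.00618 →hi
  mid=-2.23466 |R|=0.59768 →hi
  mid=-2.54942 |R|=1.06132 →lo
  mid=-2.39204 |R|=0.81226 →hi
  mid=-2.47073 |R|=0.93224 →hi
  mid=-2.51007 |R|=0.99561 →hi
  mid=-2.52975 |R|=1.02817 →lo
  ...
  [-2.51284,-2.51269] ⇒ x*=-2.5127
Interval (-2.5127, 0).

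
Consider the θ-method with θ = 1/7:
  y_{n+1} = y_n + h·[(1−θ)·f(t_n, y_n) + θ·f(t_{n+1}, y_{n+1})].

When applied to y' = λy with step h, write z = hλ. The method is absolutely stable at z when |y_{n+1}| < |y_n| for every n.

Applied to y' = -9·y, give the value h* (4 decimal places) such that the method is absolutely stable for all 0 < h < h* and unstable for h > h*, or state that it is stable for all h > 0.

On y'=λy, z=hλ:
  y_{n+1} = y_n + z·[6/7·y_n + 1/7·y_{n+1}] ⇒ (1 − 1/7z)y_{n+1} = (1 + 6/7z)y_n
  Hence R(z) = (1 + 6/7z)/(1 − 1/7z).

Need |R(x)|<1, x<0.
x=-1.12: |R|=0.0345
R=−1: 1+6/7x = −1+1/7x ⇒ -5/7x=2 ⇒ x=2/(-5/7)=-2.8000
Confirm numerically:
  x=-2.635: |R|=0.91437 <1
  x=-2.232: |R|=0.69237 <1
  x=-1.999: |R|=0.55495 <1
  x=-1.282: |R|=0.08355 <1
  x=-3.230: |R|=1.21017 >1
  x=-3.164: |R|=1.17906 >1
  x=-2.878: |R|=1.03948 >1
Stable set (-2.8000, 0).

(-2.8000,0); λ=-9 ⇒ h* = (14/5)/9 = 0.3111.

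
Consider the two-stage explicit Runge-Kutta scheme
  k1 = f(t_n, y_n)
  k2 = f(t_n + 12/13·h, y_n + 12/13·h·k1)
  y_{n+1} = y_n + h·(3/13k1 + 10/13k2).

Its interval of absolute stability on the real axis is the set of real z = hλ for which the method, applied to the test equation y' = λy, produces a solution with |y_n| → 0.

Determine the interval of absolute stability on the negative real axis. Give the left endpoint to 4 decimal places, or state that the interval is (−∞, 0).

On y'=λy, z=hλ:
  k1=λy_n ⇒ h·k1=z·y_n;  k2=λ(1+12/13z)y_n ⇒ h·k2=z(1+12/13z)y_n
  y_{n+1}/y_n = 1 + 3/13z + 10/13z(1+12/13z) = 1 + z + 120/169z²
  Hence R(z) = 1 + z + 120/169z².

Find x<0 with |R(x)|<1.
x=-1.04: |R|=0.7280
R=1: x+120/169x²=0 ⇒ x=−169/120=-1.4083; min R=1−1/(4·120/169)=0.6479>−1
Confirm numerically:
  x=-0.953: |R|=0.69188 <1
  x=-0.832: |R|=0.65952 <1
  x=-0.780: |R|=0.65200 <1
  x=-1.688: |R|=1.33520 >1
  x=-1.684: |R|=1.32963 >1
Stable set (-1.4083, 0).

(-1.4083, 0).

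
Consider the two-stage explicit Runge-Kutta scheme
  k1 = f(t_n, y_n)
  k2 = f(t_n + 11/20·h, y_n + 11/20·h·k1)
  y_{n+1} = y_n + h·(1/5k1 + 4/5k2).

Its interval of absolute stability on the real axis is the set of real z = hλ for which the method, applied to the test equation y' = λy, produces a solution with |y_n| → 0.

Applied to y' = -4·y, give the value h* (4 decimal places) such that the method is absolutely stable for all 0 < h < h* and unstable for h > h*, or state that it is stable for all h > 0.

(-2.2727,0); λ=-4 ⇒ h* = (25/11)/4 = 0.5682.

Set f=λy, z=hλ:
  k1=λy_n ⇒ h·k1=z·y_n;  k2=λ(1+11/20z)y_n ⇒ h·k2=z(1+11/20z)y_n
  y_{n+1}/y_n = 1 + 1/5z + 4/5z(1+11/20z) = 1 + z + 11/25z²
  R(z) = 1 + z + 11/25z².

Need |R(x)|<1, x<0.
x=-1.58: |R|=0.5184
R=1: x+11/25x²=0 ⇒ x=−25/11=-2.2727; min R=1−1/(4·11/25)=0.4318>−1
Confirm numerically:
  x=-1.972: |R|=0.73906 <1
  x=-1.661: |R|=0.55293 <1
  x=-1.497: |R|=0.48904 <1
  x=-1.056: |R|=0.43466 <1
  x=-2.763: |R|=1.59603 >1
  x=-2.727: |R|=1.54507 >1
  x=-2.678: |R|=1.47754 >1
Interval (-2.2727, 0).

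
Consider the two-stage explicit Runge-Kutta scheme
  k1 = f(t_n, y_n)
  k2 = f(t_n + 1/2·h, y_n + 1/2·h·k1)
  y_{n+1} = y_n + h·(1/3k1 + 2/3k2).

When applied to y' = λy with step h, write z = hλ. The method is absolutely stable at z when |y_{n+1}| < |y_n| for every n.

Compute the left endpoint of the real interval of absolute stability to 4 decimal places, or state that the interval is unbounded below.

With y'=λy (z=hλ):
  k1=λy_n ⇒ h·k1=z·y_n;  k2=λ(1+1/2z)y_n ⇒ h·k2=z(1+1/2z)y_n
  y_{n+1}/y_n = 1 + 1/3z + 2/3z(1+1/2z) = 1 + z + 1/3z²
  ⇒ R(z) = 1 + z + 1/3z².

Solve |R(x)|<1 on ℝ⁻.
x=-1.63: |R|=0.2556
R=1: x+1/3x²=0 ⇒ x=−3=-3.0000; min R=1−1/(4·1/3)=0.2500>−1
Confirm numerically:
  x=-2.828: |R|=0.83786 <1
  x=-1.452: |R|=0.25077 <1
  x=-1.267: |R|=0.26810 <1
  x=-3.480: |R|=1.55680 >1
  x=-3.462: |R|=1.53315 >1
  x=-3.077: |R|=1.07898 >1
Interval (-3.0000, 0).

left endpoint -3.0000.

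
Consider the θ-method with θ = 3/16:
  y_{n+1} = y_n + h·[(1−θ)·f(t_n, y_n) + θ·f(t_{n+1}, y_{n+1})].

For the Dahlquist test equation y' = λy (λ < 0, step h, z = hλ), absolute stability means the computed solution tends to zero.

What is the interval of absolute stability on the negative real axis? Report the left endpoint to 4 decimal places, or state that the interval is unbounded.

(-3.2000, 0).

With y'=λy (z=hλ):
  y_{n+1} = y_n + z·[13/16·y_n + 3/16·y_{n+1}] ⇒ (1 − 3/16z)y_{n+1} = (1 + 13/16z)y_n
  so R(z) = (1 + 13/16z)/(1 − 3/16z).

Solve |R(x)|<1 on ℝ⁻.
x=-0.9: |R|=0.2299
R=−1: 1+13/16x = −1+3/16x ⇒ -5/8x=2 ⇒ x=2/(-5/8)=-3.2000
Confirm numerically:
  x=-3.039: |R|=0.93590 <1
  x=-2.442: |R|=0.67504 <1
  x=-2.034: |R|=0.47245 <1
  x=-3.345: |R|=1.05569 >1
  x=-3.271: |R|=1.02751 >1
Interval (-3.2000, 0).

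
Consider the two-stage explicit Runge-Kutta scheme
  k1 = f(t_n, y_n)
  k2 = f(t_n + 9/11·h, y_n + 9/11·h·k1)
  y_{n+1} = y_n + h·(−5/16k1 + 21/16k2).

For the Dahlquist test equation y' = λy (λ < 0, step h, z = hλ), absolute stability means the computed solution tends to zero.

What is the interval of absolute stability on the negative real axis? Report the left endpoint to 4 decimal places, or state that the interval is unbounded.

On y'=λy, z=hλ:
  k1=λy_n ⇒ h·k1=z·y_n;  k2=λ(1+9/11z)y_n ⇒ h·k2=z(1+9/11z)y_n
  y_{n+1}/y_n = 1 − 5/16z + 21/16z(1+9/11z) = 1 + z + 189/176z²
  ⇒ R(z) = 1 + z + 189/176z².

Need |R(x)|<1, x<0.
x=-0.95: |R|=1.0192
R=1: x+189/176x²=0 ⇒ x=−176/189=-0.9312; min R=1−1/(4·189/176)=0.7672>−1
Confirm numerically:
  x=-0.872: |R|=0.94455 <1
  x=-0.748: |R|=0.85283 <1
  x=-0.423: |R|=0.76915 <1
  x=-0.413: |R|=0.77017 <1
  x=-1.137: |R|=1.25126 >1
  x=-1.013: |R|=1.08897 >1
So |R|<1 on (-0.9312, 0).

z∈(-0.9312,0).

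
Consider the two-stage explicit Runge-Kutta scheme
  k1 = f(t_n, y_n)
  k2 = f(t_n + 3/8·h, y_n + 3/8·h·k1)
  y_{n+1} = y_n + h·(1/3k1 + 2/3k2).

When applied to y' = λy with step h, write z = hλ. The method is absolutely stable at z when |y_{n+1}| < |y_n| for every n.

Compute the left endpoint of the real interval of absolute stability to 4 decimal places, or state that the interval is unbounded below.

On y'=λy, z=hλ:
  k1=λy_n ⇒ h·k1=z·y_n;  k2=λ(1+3/8z)y_n ⇒ h·k2=z(1+3/8z)y_n
  y_{n+1}/y_n = 1 + 1/3z + 2/3z(1+3/8z) = 1 + z + 1/4z²
  Hence R(z) = 1 + z + 1/4z².

Boundary: |R(x)|=1, x<0.
x=-1.39: |R|=0.0930
R=1: x+1/4x²=0 ⇒ x=−4=-4.0000; min R=1−1/(4·1/4)=0.0000>−1
Confirm numerically:
  x=-3.954: |R|=0.95453 <1
  x=-3.575: |R|=0.62016 <1
  x=-3.113: |R|=0.30969 <1
  x=-3.064: |R|=0.28302 <1
  x=-4.322: |R|=1.34792 >1
  x=-4.256: |R|=1.27238 >1
  x=-4.233: |R|=1.24657 >1
So |R|<1 on (-4.0000, 0).

z* = -4.0000.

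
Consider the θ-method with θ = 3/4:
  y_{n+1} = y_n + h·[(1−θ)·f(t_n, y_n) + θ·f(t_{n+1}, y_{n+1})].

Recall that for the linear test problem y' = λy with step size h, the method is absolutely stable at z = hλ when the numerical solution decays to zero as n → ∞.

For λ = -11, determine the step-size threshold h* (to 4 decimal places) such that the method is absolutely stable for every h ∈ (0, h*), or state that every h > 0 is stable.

interval (−∞, 0). Any h>0 works for λ=-11.

Test eqn y'=λy, z=hλ:
  y_{n+1} = y_n + z·[1/4·y_n + 3/4·y_{n+1}] ⇒ (1 − 3/4z)y_{n+1} = (1 + 1/4z)y_n
  R(z) = (1 + 1/4z)/(1 − 3/4z).

Need |R(x)|<1, x<0.
x=-1.34: |R|=0.3317
x=-2: |R|=0.2000
x=-10: |R|=0.1765
x=-100: |R|=0.3158
θ=3/4≥1/2 ⇒ |1+1/4x|<|1−3/4x| ∀x<0 ⇒ unbounded interval.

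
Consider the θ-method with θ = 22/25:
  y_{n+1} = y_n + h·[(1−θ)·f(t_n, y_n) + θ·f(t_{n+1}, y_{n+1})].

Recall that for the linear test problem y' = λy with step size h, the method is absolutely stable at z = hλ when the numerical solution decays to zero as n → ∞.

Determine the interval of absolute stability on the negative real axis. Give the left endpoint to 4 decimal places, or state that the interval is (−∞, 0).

interval (−∞, 0).

Set f=λy, z=hλ:
  y_{n+1} = y_n + z·[3/25·y_n + 22/25·y_{n+1}] ⇒ (1 − 22/25z)y_{n+1} = (1 + 3/25z)y_n
  so R(z) = (1 + 3/25z)/(1 − 22/25z).

Find x<0 with |R(x)|<1.
x=-0.46: |R|=0.6726
x=-2: |R|=0.2754
x=-10: |R|=0.0204
x=-100: |R|=0.1236
θ=22/25≥1/2 ⇒ |1+3/25x|<|1−22/25x| ∀x<0 ⇒ stable on all of ℝ⁻.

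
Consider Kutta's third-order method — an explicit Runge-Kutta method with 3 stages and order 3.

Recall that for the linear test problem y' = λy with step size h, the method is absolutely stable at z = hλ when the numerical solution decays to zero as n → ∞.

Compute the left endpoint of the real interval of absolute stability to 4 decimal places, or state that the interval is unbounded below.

Set f=λy, z=hλ:
  order 3, 3-stage ⇒ R(z)=1+z+z^2/2+z^3/6
  (e.g. R(-1.57)=0.01747, |R|=0.01747)

Need |R(x)|<1, x<0.
x=-1.57: |R|=0.0175
|R(-1.43)|=0.1051 |R(-1.38)|=0.1342 |R(-0.7)|=0.4878
Bisect:
  x_lo=-2.8197 |R|=1.5807  x_hi=-0.0992 |R|=0.9055
  mid=-1.45944 |R|=0.08745 →hi
  mid=-2.13955 |R|=0.48307 →hi
  mid=-2.47960 |R|=0.94633 →hi
  mid=-2.64963 |R|=1.23967 →lo
  mid=-2.56462 |R|=1.08735 →lo
  mid=-2.52211 |R|=1.01547 →lo
  mid=-2.50086 |R|=0.98056 →hi
  ...
  [-2.51281,-2.51265] ⇒ x*=-2.5127
Stable set (-2.5127, 0).

z* = -2.5127.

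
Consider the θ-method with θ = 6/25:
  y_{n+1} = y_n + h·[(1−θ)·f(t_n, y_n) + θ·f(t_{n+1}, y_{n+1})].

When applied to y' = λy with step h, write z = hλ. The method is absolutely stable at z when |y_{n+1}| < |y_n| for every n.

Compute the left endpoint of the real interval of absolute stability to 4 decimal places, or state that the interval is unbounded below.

Set f=λy, z=hλ:
  y_{n+1} = y_n + z·[19/25·y_n + 6/25·y_{n+1}] ⇒ (1 − 6/25z)y_{n+1} = (1 + 19/25z)y_n
  ⇒ R(z) = (1 + 19/25z)/(1 − 6/25z).

Need |R(x)|<1, x<0.
x=-0.85: |R|=0.2940
R=−1: 1+19/25x = −1+6/25x ⇒ -13/25x=2 ⇒ x=2/(-13/25)=-3.8462
Confirm numerically:
  x=-3.804: |R|=0.98854 <1
  x=-2.839: |R|=0.68851 <1
  x=-2.319: |R|=0.48982 <1
  x=-2.260: |R|=0.46525 <1
  x=-4.100: |R|=1.06653 >1
  x=-4.071: |R|=1.05914 >1
So |R|<1 on (-3.8462, 0).

z* = -3.8462.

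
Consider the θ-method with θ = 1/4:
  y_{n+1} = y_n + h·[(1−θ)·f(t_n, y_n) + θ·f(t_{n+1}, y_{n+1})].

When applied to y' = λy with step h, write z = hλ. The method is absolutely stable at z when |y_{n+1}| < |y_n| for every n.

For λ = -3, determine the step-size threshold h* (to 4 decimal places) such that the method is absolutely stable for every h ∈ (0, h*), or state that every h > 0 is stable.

(-4.0000,0); λ=-3 ⇒ h* = (4)/3 = 1.3333.

Set f=λy, z=hλ:
  y_{n+1} = y_n + z·[3/4·y_n + 1/4·y_{n+1}] ⇒ (1 − 1/4z)y_{n+1} = (1 + 3/4z)y_n
  R(z) = (1 + 3/4z)/(1 − 1/4z).

Need |R(x)|<1, x<0.
x=-1.12: |R|=0.1250
R=−1: 1+3/4x = −1+1/4x ⇒ -1/2x=2 ⇒ x=2/(-1/2)=-4.0000
Confirm numerically:
  x=-3.943: |R|=0.98565 <1
  x=-2.861: |R|=0.66798 <1
  x=-2.534: |R|=0.55127 <1
  x=-1.759: |R|=0.22174 <1
  x=-4.453: |R|=1.10718 >1
  x=-4.334: |R|=1.08015 >1
  x=-4.279: |R|=1.06740 >1
Interval (-4.0000, 0).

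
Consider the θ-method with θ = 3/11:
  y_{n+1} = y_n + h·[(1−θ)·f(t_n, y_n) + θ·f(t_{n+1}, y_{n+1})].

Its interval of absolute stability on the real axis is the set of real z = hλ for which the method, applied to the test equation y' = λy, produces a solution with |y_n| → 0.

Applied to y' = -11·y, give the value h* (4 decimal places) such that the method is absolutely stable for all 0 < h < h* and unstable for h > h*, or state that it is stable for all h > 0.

(-4.4000,0); λ=-11 ⇒ h* = (22/5)/11 = 0.4000.

Test eqn y'=λy, z=hλ:
  y_{n+1} = y_n + z·[8/11·y_n + 3/11·y_{n+1}] ⇒ (1 − 3/11z)y_{n+1} = (1 + 8/11z)y_n
  so R(z) = (1 + 8/11z)/(1 − 3/11z).

Solve |R(x)|<1 on ℝ⁻.
x=-1.69: |R|=0.1568
R=−1: 1+8/11x = −1+3/11x ⇒ -5/11x=2 ⇒ x=2/(-5/11)=-4.4000
Confirm numerically:
  x=-4.331: |R|=0.98562 <1
  x=-3.840: |R|=0.87567 <1
  x=-3.572: |R|=0.80936 <1
  x=-1.809: |R|=0.21136 <1
  x=-4.929: |R|=1.10257 >1
  x=-4.602: |R|=1.04072 >1
  x=-4.576: |R|=1.03559 >1
Stable set (-4.4000, 0).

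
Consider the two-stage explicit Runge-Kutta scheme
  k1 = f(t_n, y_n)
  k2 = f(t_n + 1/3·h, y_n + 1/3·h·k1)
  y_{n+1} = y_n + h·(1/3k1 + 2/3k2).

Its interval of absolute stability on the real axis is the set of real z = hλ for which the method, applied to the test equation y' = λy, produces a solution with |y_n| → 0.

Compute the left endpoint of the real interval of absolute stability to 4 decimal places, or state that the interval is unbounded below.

Test eqn y'=λy, z=hλ:
  k1=λy_n ⇒ h·k1=z·y_n;  k2=λ(1+1/3z)y_n ⇒ h·k2=z(1+1/3z)y_n
  y_{n+1}/y_n = 1 + 1/3z + 2/3z(1+1/3z) = 1 + z + 2/9z²
  Hence R(z) = 1 + z + 2/9z².

Find x<0 with |R(x)|<1.
x=-0.83: |R|=0.3231
R=1: x+2/9x²=0 ⇒ x=−9/2=-4.5000; min R=1−1/(4·2/9)=-0.1250>−1
Confirm numerically:
  x=-4.007: |R|=0.56101 <1
  x=-3.772: |R|=0.38977 <1
  x=-2.733: |R|=0.07316 <1
  x=-2.442: |R|=0.11681 <1
  x=-5.032: |R|=1.59489 >1
  x=-4.585: |R|=1.08661 >1
  x=-4.556: |R|=1.05670 >1
Stable set (-4.5000, 0).

z* = -4.5000.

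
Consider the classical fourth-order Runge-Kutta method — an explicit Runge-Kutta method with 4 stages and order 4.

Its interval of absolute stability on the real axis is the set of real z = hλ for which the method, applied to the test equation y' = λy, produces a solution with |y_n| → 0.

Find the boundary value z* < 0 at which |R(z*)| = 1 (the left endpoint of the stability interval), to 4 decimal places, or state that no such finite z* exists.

Test eqn y'=λy, z=hλ:
  order 4, 4-stage ⇒ R(z)=1+z+z^2/2+z^3/6+z^4/24
  (e.g. R(-0.34)=0.71181, |R|=0.71181)

Find x<0 with |R(x)|<1.
x=-0.34: |R|=0.7118
|R(-2.92)|=1.2228 |R(-2.77)|=0.9772 |R(-1.89)|=0.3025
Bisect:
  x_lo=-3.2818 |R|=2.0455  x_hi=-0.1401 |R|=0.8693
  mid=-1.71094 |R|=0.27502 →hi
  mid=-2.49635 |R|=0.64488 →hi
  mid=-2.88906 |R|=1.16806 →lo
  mid=-2.69271 |R|=0.86915 →hi
  mid=-2.79088 |R|=1.00846 →lo
  mid=-2.74180 |R|=0.93638 →hi
  mid=-2.76634 |R|=0.97180 →hi
  ...
  [-2.78532,-2.78513] ⇒ x*=-2.7853
Interval (-2.7853, 0).

z* = -2.7853.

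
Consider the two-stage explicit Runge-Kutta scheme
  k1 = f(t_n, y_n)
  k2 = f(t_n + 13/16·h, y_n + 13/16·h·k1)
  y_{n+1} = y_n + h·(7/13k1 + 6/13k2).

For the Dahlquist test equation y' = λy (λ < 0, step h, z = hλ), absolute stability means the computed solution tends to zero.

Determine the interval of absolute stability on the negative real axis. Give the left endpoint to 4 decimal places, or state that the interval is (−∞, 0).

Test eqn y'=λy, z=hλ:
  k1=λy_n ⇒ h·k1=z·y_n;  k2=λ(1+13/16z)y_n ⇒ h·k2=z(1+13/16z)y_n
  y_{n+1}/y_n = 1 + 7/13z + 6/13z(1+13/16z) = 1 + z + 3/8z²
  so R(z) = 1 + z + 3/8z².

Boundary: |R(x)|=1, x<0.
x=-0.74: |R|=0.4653
R=1: x+3/8x²=0 ⇒ x=−8/3=-2.6667; min R=1−1/(4·3/8)=0.3333>−1
Confirm numerically:
  x=-2.204: |R|=0.61761 <1
  x=-1.820: |R|=0.42215 <1
  x=-1.562: |R|=0.35294 <1
  x=-1.485: |R|=0.34196 <1
  x=-3.239: |R|=1.69517 >1
  x=-3.083: |R|=1.48133 >1
So |R|<1 on (-2.6667, 0).

z∈(-2.6667,0).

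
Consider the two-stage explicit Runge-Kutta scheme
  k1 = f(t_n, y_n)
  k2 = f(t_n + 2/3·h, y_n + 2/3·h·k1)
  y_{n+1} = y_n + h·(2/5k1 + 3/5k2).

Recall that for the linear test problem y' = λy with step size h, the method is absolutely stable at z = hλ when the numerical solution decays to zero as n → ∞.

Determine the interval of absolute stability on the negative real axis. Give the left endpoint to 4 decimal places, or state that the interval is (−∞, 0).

z∈(-2.5000,0).

Set f=λy, z=hλ:
  k1=λy_n ⇒ h·k1=z·y_n;  k2=λ(1+2/3z)y_n ⇒ h·k2=z(1+2/3z)y_n
  y_{n+1}/y_n = 1 + 2/5z + 3/5z(1+2/3z) = 1 + z + 2/5z²
  ⇒ R(z) = 1 + z + 2/5z².

Find x<0 with |R(x)|<1.
x=-0.72: |R|=0.4874
R=1: x+2/5x²=0 ⇒ x=−5/2=-2.5000; min R=1−1/(4·2/5)=0.3750>−1
Confirm numerically:
  x=-1.794: |R|=0.49337 <1
  x=-1.317: |R|=0.37680 <1
  x=-1.221: |R|=0.37534 <1
  x=-3.030: |R|=1.64236 >1
  x=-2.807: |R|=1.34470 >1
  x=-2.678: |R|=1.19067 >1
So |R|<1 on (-2.5000, 0).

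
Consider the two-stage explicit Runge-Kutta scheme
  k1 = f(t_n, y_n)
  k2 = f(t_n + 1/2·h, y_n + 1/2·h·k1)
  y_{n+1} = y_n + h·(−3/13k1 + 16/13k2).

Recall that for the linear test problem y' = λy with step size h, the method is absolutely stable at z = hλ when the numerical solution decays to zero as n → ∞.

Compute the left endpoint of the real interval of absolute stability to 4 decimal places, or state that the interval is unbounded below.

left endpoint -1.6250.

Set f=λy, z=hλ:
  k1=λy_n ⇒ h·k1=z·y_n;  k2=λ(1+1/2z)y_n ⇒ h·k2=z(1+1/2z)y_n
  y_{n+1}/y_n = 1 − 3/13z + 16/13z(1+1/2z) = 1 + z + 8/13z²
  so R(z) = 1 + z + 8/13z².

Need |R(x)|<1, x<0.
x=-1.02: |R|=0.6202
R=1: x+8/13x²=0 ⇒ x=−13/8=-1.6250; min R=1−1/(4·8/13)=0.5938>−1
Confirm numerically:
  x=-1.497: |R|=0.88208 <1
  x=-1.468: |R|=0.85817 <1
  x=-1.442: |R|=0.83761 <1
  x=-1.806: |R|=1.20116 >1
  x=-1.736: |R|=1.11858 >1
  x=-1.723: |R|=1.10391 >1
Stable set (-1.6250, 0).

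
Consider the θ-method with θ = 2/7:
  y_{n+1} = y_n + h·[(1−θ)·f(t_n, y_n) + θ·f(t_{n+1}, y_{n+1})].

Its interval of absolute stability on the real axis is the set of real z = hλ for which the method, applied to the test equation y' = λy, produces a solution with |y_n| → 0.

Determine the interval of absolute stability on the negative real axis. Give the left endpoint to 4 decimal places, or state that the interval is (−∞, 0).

(-4.6667, 0).

Set f=λy, z=hλ:
  y_{n+1} = y_n + z·[5/7·y_n + 2/7·y_{n+1}] ⇒ (1 − 2/7z)y_{n+1} = (1 + 5/7z)y_n
  so R(z) = (1 + 5/7z)/(1 − 2/7z).

Boundary: |R(x)|=1, x<0.
x=-0.49: |R|=0.5702
R=−1: 1+5/7x = −1+2/7x ⇒ -3/7x=2 ⇒ x=2/(-3/7)=-4.6667
Confirm numerically:
  x=-4.295: |R|=0.92848 <1
  x=-3.875: |R|=0.83898 <1
  x=-2.011: |R|=0.27717 <1
  x=-5.179: |R|=1.08855 >1
  x=-5.017: |R|=1.06170 >1
  x=-4.890: |R|=1.03993 >1
So |R|<1 on (-4.6667, 0).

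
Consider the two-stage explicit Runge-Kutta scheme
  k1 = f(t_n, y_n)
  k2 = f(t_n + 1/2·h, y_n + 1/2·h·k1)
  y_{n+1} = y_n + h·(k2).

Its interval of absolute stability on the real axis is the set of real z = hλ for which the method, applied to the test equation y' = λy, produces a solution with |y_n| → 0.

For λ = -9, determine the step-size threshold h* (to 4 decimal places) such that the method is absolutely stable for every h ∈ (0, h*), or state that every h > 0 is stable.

(-2.0000,0); λ=-9 ⇒ h* = (2)/9 = 0.2222.

With y'=λy (z=hλ):
  k1=λy_n ⇒ h·k1=z·y_n;  k2=λ(1+1/2z)y_n ⇒ h·k2=z(1+1/2z)y_n
  y_{n+1}/y_n = 1 + z(1+1/2z) = 1 + z + 1/2z²
  Hence R(z) = 1 + z + 1/2z².

Boundary: |R(x)|=1, x<0.
x=-0.38: |R|=0.6922
R=1: x+1/2x²=0 ⇒ x=−2=-2.0000; min R=1−1/(4·1/2)=0.5000>−1
Confirm numerically:
  x=-1.830: |R|=0.84445 <1
  x=-1.446: |R|=0.59946 <1
  x=-0.924: |R|=0.50289 <1
  x=-2.372: |R|=1.44119 >1
  x=-2.172: |R|=1.18679 >1
Interval (-2.0000, 0).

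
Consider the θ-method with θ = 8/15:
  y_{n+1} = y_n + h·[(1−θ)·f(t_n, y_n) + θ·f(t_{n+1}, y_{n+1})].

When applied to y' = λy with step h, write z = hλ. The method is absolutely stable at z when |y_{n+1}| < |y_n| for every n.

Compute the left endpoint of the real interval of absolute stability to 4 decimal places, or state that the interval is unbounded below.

interval (−∞, 0).

Set f=λy, z=hλ:
  y_{n+1} = y_n + z·[7/15·y_n + 8/15·y_{n+1}] ⇒ (1 − 8/15z)y_{n+1} = (1 + 7/15z)y_n
  R(z) = (1 + 7/15z)/(1 − 8/15z).

Find x<0 with |R(x)|<1.
x=-0.76: |R|=0.4592
x=-2: |R|=0.0323
x=-10: |R|=0.5789
x=-100: |R|=0.8405
θ=8/15≥1/2 ⇒ |1+7/15x|<|1−8/15x| ∀x<0 ⇒ unbounded interval.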